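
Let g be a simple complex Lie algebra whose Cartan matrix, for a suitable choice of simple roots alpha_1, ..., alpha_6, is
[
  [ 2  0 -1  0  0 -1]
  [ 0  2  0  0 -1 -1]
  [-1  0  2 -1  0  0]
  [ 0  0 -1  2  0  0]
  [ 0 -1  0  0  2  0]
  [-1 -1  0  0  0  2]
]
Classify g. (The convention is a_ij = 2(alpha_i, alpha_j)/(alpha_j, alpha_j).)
type A_6

The matrix has rank 6 with 2's on the diagonal. Reading the off-diagonal entries as Dynkin edges (a single edge where a_ij = a_ji = -1; a double or triple edge where a_ij * a_ji = 2 or 3), the diagram is a chain of 6 nodes with single edges (A_6). One simple-root ordering that puts it in standard form is (alpha_4, alpha_3, alpha_1, alpha_6, alpha_2, alpha_5). So the algebra is type A_6, i.e. sl(7).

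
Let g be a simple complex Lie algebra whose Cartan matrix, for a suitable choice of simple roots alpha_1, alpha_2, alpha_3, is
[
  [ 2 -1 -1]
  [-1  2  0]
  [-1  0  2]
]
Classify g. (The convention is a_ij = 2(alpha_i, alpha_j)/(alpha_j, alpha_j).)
The matrix has rank 3 with 2's on the diagonal. Reading the off-diagonal entries as Dynkin edges (a single edge where a_ij = a_ji = -1; a double or triple edge where a_ij * a_ji = 2 or 3), the diagram is a chain of 3 nodes with single edges (A_3). One simple-root ordering that puts it in standard form is (alpha_2, alpha_1, alpha_3). So the algebra is type A_3, i.e. sl(4).

A_3 (sl(4))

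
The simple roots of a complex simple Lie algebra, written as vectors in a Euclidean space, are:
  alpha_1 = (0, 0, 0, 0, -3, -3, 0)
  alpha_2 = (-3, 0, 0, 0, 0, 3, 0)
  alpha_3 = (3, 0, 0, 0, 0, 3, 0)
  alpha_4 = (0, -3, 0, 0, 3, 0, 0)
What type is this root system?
D_4

Compute the Cartan integers a_ij = 2(alpha_i, alpha_j)/(alpha_j, alpha_j); the resulting 4x4 Cartan matrix is
[[2, -1, -1, -1], [-1, 2, 0, 0], [-1, 0, 2, 0], [-1, 0, 0, 2]].
All simple roots have the same length, so the diagram is simply laced. The associated Dynkin diagram is a chain of 2 nodes with a fork of two nodes at one end (D_4), so the type is D_4 (the algebra so(8)).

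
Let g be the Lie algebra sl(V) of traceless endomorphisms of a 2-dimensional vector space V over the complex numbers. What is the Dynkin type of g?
A1

This is sl(2), which has dimension 2^2 - 1 = 3 and rank 2 - 1 = 1 (a Cartan subalgebra is the diagonal traceless matrices). In the classification of classical Lie algebras, the special linear algebra sl(n+1) has type A_n; here n = 1, so the Dynkin diagram is a chain of 1 nodes with single edges (A_1). Hence the type is A_1.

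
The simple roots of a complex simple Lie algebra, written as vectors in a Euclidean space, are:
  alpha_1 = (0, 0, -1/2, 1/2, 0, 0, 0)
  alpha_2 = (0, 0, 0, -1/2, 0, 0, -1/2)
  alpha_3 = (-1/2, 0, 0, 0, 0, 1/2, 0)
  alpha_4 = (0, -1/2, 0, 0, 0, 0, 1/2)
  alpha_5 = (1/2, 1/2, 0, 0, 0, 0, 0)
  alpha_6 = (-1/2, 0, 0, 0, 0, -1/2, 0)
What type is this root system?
Compute the Cartan integers a_ij = 2(alpha_i, alpha_j)/(alpha_j, alpha_j); the resulting 6x6 Cartan matrix is
[[2, -1, 0, 0, 0, 0], [-1, 2, 0, -1, 0, 0], [0, 0, 2, 0, -1, 0], [0, -1, 0, 2, -1, 0], [0, 0, -1, -1, 2, -1], [0, 0, 0, 0, -1, 2]].
All simple roots have the same length, so the diagram is simply laced. The associated Dynkin diagram is a chain of 4 nodes with a fork of two nodes at one end (D_6), so the type is D_6 (the algebra so(12)).

D_6 (so(12))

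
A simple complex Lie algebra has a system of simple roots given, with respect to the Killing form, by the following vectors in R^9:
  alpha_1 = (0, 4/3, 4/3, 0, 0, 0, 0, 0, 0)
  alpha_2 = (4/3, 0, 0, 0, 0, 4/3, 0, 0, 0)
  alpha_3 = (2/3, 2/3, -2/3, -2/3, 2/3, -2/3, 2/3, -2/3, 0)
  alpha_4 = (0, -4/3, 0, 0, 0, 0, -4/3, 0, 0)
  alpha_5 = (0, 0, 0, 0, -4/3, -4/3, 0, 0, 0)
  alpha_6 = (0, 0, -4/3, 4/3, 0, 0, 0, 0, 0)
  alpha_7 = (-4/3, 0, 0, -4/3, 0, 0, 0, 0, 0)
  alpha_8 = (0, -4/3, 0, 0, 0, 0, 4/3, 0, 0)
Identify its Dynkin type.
Compute the Cartan integers a_ij = 2(alpha_i, alpha_j)/(alpha_j, alpha_j); the resulting 8x8 Cartan matrix is
[[2, 0, 0, -1, 0, -1, 0, -1], [0, 2, 0, 0, -1, 0, -1, 0], [0, 0, 2, -1, 0, 0, 0, 0], [-1, 0, -1, 2, 0, 0, 0, 0], [0, -1, 0, 0, 2, 0, 0, 0], [-1, 0, 0, 0, 0, 2, -1, 0], [0, -1, 0, 0, 0, -1, 2, 0], [-1, 0, 0, 0, 0, 0, 0, 2]].
All simple roots have the same length, so the diagram is simply laced. The associated Dynkin diagram is a chain of 7 nodes with one extra node attached to the third node from one end (E_8), so the type is E_8.

type E_8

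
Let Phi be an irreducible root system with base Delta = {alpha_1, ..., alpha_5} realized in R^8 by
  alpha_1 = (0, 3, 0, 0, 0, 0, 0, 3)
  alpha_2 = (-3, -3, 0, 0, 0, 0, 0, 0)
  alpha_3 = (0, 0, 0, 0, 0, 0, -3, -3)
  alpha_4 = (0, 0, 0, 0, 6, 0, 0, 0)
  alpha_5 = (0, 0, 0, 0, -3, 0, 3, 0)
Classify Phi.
Compute the Cartan integers a_ij = 2(alpha_i, alpha_j)/(alpha_j, alpha_j); the resulting 5x5 Cartan matrix is
[[2, -1, -1, 0, 0], [-1, 2, 0, 0, 0], [-1, 0, 2, 0, -1], [0, 0, 0, 2, -2], [0, 0, -1, -1, 2]].
The roots have two lengths (squared-length ratio 2:1); the short ones are alpha_{1,2,3,5}. The associated Dynkin diagram is a chain of 5 nodes with a double edge at one end; the terminal node there is the unique long simple root (C_5), so the type is C_5 (the algebra sp(10)).

C_5 (sp(10))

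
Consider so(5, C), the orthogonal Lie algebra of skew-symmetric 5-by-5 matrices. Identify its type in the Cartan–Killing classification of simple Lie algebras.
B2

This is so(5) with 5 odd, which has dimension 5(5-1)/2 = 10 and rank (5-1)/2 = 2. In the classification of classical Lie algebras, the orthogonal algebra so(2n+1) in an odd number of variables has type B_n; here n = 2, so the Dynkin diagram is a chain of 2 nodes with a double edge at one end; the terminal node there is the unique short simple root (B_2). Hence the type is B_2.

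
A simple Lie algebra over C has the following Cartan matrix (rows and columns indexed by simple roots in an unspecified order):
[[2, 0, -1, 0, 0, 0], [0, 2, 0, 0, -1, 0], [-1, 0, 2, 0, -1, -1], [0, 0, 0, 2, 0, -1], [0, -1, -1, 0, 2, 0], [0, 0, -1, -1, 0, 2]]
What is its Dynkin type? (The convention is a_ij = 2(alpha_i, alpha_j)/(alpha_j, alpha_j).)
The matrix has rank 6 with 2's on the diagonal. Reading the off-diagonal entries as Dynkin edges (a single edge where a_ij = a_ji = -1; a double or triple edge where a_ij * a_ji = 2 or 3), the diagram is a chain of 5 nodes with one extra node attached to the third node from one end (E_6). One simple-root ordering that puts it in standard form is (alpha_4, alpha_1, alpha_6, alpha_3, alpha_5, alpha_2). So the algebra is type E_6.

E_6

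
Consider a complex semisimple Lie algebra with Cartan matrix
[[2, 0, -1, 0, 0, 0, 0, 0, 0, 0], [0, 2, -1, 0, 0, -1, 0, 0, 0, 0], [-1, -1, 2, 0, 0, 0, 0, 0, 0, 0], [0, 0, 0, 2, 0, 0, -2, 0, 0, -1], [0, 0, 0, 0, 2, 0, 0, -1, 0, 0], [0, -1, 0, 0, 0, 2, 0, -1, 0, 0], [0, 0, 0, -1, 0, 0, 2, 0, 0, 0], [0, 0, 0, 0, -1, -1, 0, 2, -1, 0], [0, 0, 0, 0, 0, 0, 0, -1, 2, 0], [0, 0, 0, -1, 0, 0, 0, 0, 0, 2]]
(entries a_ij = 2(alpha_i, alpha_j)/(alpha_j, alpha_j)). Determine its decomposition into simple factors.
B_3 (so(7)) ⊕ D_7 (so(14))

The diagram associated to this matrix has two connected components: the simple roots {alpha_4, alpha_7, alpha_10} form a chain of 3 nodes with a double edge at one end; the terminal node there is the unique short simple root (B_3), and {alpha_1, alpha_2, alpha_3, alpha_5, alpha_6, alpha_8, alpha_9} form a chain of 5 nodes with a fork of two nodes at one end (D_7). A semisimple Lie algebra decomposes uniquely as the direct sum of simple ideals, one per connected component of its Dynkin diagram, so g ≅ B_3 ⊕ D_7 (dimension 21 + 91 = 112).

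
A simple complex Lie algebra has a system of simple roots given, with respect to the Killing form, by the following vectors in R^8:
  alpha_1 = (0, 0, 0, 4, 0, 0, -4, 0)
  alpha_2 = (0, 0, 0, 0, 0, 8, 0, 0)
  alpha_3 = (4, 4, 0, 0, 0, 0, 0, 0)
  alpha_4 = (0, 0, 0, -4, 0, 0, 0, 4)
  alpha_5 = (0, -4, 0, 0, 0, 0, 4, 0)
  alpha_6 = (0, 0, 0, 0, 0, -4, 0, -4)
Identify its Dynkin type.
C_6

Compute the Cartan integers a_ij = 2(alpha_i, alpha_j)/(alpha_j, alpha_j); the resulting 6x6 Cartan matrix is
[[2, 0, 0, -1, -1, 0], [0, 2, 0, 0, 0, -2], [0, 0, 2, 0, -1, 0], [-1, 0, 0, 2, 0, -1], [-1, 0, -1, 0, 2, 0], [0, -1, 0, -1, 0, 2]].
The roots have two lengths (squared-length ratio 2:1); the short ones are alpha_{1,3,4,5,6}. The associated Dynkin diagram is a chain of 6 nodes with a double edge at one end; the terminal node there is the unique long simple root (C_6), so the type is C_6 (the algebra sp(12)).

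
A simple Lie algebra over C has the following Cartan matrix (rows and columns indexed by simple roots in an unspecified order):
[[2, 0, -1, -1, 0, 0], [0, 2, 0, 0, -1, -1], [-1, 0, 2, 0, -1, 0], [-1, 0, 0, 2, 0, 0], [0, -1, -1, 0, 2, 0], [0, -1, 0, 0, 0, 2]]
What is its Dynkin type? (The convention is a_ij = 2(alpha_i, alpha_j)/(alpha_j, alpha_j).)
The matrix has rank 6 with 2's on the diagonal. Reading the off-diagonal entries as Dynkin edges (a single edge where a_ij = a_ji = -1; a double or triple edge where a_ij * a_ji = 2 or 3), the diagram is a chain of 6 nodes with single edges (A_6). One simple-root ordering that puts it in standard form is (alpha_4, alpha_1, alpha_3, alpha_5, alpha_2, alpha_6). So the algebra is type A_6, i.e. sl(7).

type A_6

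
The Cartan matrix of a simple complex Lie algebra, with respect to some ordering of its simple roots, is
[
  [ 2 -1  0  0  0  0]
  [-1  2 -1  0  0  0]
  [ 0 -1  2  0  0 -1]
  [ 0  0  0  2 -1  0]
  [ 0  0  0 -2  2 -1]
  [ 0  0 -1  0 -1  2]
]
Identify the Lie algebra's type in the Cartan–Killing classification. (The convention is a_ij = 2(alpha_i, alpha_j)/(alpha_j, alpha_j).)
B_6

The matrix has rank 6 with 2's on the diagonal. Reading the off-diagonal entries as Dynkin edges (a single edge where a_ij = a_ji = -1; a double or triple edge where a_ij * a_ji = 2 or 3), the diagram is a chain of 6 nodes with a double edge at one end; the terminal node there is the unique short simple root (B_6). One simple-root ordering that puts it in standard form is (alpha_1, alpha_2, alpha_3, alpha_6, alpha_5, alpha_4). So the algebra is type B_6, i.e. so(13).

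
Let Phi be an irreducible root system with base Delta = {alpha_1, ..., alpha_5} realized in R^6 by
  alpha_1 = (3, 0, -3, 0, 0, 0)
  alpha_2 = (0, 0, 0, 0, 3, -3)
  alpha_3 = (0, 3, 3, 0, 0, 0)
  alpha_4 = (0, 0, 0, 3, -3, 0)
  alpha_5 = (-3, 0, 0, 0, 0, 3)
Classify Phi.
Compute the Cartan integers a_ij = 2(alpha_i, alpha_j)/(alpha_j, alpha_j); the resulting 5x5 Cartan matrix is
[[2, 0, -1, 0, -1], [0, 2, 0, -1, -1], [-1, 0, 2, 0, 0], [0, -1, 0, 2, 0], [-1, -1, 0, 0, 2]].
All simple roots have the same length, so the diagram is simply laced. The associated Dynkin diagram is a chain of 5 nodes with single edges (A_5), so the type is A_5 (the algebra sl(6)).

type A_5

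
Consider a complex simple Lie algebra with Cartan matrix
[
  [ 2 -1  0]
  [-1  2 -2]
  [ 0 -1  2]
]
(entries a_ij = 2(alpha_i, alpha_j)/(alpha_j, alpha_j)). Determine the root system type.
B_3

The matrix has rank 3 with 2's on the diagonal. Reading the off-diagonal entries as Dynkin edges (a single edge where a_ij = a_ji = -1; a double or triple edge where a_ij * a_ji = 2 or 3), the diagram is a chain of 3 nodes with a double edge at one end; the terminal node there is the unique short simple root (B_3). One simple-root ordering that puts it in standard form is (alpha_1, alpha_2, alpha_3). So the algebra is type B_3, i.e. so(7).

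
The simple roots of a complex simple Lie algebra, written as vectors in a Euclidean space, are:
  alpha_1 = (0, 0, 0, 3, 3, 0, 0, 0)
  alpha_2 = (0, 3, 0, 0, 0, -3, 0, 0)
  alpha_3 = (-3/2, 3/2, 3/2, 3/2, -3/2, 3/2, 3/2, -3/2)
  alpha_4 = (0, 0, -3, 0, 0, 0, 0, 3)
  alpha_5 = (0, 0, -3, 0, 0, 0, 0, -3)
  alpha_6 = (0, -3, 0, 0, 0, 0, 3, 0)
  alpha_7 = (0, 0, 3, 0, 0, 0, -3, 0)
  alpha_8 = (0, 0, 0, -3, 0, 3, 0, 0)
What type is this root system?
type E_8

Compute the Cartan integers a_ij = 2(alpha_i, alpha_j)/(alpha_j, alpha_j); the resulting 8x8 Cartan matrix is
[[2, 0, 0, 0, 0, 0, 0, -1], [0, 2, 0, 0, 0, -1, 0, -1], [0, 0, 2, -1, 0, 0, 0, 0], [0, 0, -1, 2, 0, 0, -1, 0], [0, 0, 0, 0, 2, 0, -1, 0], [0, -1, 0, 0, 0, 2, -1, 0], [0, 0, 0, -1, -1, -1, 2, 0], [-1, -1, 0, 0, 0, 0, 0, 2]].
All simple roots have the same length, so the diagram is simply laced. The associated Dynkin diagram is a chain of 7 nodes with one extra node attached to the third node from one end (E_8), so the type is E_8.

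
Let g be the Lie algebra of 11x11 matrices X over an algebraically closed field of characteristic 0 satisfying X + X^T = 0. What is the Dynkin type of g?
B_5 (so(11))

This is so(11) with 11 odd, which has dimension 11(11-1)/2 = 55 and rank (11-1)/2 = 5. In the classification of classical Lie algebras, the orthogonal algebra so(2n+1) in an odd number of variables has type B_n; here n = 5, so the Dynkin diagram is a chain of 5 nodes with a double edge at one end; the terminal node there is the unique short simple root (B_5). Hence the type is B_5.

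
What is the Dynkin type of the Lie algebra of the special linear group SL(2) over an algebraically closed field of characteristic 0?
This is sl(2), which has dimension 2^2 - 1 = 3 and rank 2 - 1 = 1 (a Cartan subalgebra is the diagonal traceless matrices). In the classification of classical Lie algebras, the special linear algebra sl(n+1) has type A_n; here n = 1, so the Dynkin diagram is a chain of 1 nodes with single edges (A_1). Hence the type is A_1.

A1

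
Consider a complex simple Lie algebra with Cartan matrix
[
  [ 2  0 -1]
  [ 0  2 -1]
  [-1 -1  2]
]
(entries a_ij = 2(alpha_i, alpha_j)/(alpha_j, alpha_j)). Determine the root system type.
The matrix has rank 3 with 2's on the diagonal. Reading the off-diagonal entries as Dynkin edges (a single edge where a_ij = a_ji = -1; a double or triple edge where a_ij * a_ji = 2 or 3), the diagram is a chain of 3 nodes with single edges (A_3). One simple-root ordering that puts it in standard form is (alpha_1, alpha_3, alpha_2). So the algebra is type A_3, i.e. sl(4).

type A_3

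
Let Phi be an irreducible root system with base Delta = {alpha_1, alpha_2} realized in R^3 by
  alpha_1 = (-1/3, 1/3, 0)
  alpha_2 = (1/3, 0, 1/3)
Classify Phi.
Compute the Cartan integers a_ij = 2(alpha_i, alpha_j)/(alpha_j, alpha_j); the resulting 2x2 Cartan matrix is
[[2, -1], [-1, 2]].
All simple roots have the same length, so the diagram is simply laced. The associated Dynkin diagram is a chain of 2 nodes with single edges (A_2), so the type is A_2 (the algebra sl(3)).

A_2 (sl(3))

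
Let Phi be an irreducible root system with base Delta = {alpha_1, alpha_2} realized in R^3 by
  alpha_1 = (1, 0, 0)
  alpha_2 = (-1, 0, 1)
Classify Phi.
B2

Compute the Cartan integers a_ij = 2(alpha_i, alpha_j)/(alpha_j, alpha_j); the resulting 2x2 Cartan matrix is
[[2, -1], [-2, 2]].
The roots have two lengths (squared-length ratio 2:1); the short ones are alpha_{1}. The associated Dynkin diagram is a chain of 2 nodes with a double edge at one end; the terminal node there is the unique short simple root (B_2), so the type is B_2 (the algebra so(5)).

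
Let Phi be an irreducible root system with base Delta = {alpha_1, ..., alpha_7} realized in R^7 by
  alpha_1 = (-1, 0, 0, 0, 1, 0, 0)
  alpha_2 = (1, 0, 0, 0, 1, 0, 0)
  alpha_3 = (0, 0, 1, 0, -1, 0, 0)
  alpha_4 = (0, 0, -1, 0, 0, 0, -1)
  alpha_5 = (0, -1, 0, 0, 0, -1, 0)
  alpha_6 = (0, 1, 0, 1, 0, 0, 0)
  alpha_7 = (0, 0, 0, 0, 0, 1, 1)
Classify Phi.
Compute the Cartan integers a_ij = 2(alpha_i, alpha_j)/(alpha_j, alpha_j); the resulting 7x7 Cartan matrix is
[[2, 0, -1, 0, 0, 0, 0], [0, 2, -1, 0, 0, 0, 0], [-1, -1, 2, -1, 0, 0, 0], [0, 0, -1, 2, 0, 0, -1], [0, 0, 0, 0, 2, -1, -1], [0, 0, 0, 0, -1, 2, 0], [0, 0, 0, -1, -1, 0, 2]].
All simple roots have the same length, so the diagram is simply laced. The associated Dynkin diagram is a chain of 5 nodes with a fork of two nodes at one end (D_7), so the type is D_7 (the algebra so(14)).

D_7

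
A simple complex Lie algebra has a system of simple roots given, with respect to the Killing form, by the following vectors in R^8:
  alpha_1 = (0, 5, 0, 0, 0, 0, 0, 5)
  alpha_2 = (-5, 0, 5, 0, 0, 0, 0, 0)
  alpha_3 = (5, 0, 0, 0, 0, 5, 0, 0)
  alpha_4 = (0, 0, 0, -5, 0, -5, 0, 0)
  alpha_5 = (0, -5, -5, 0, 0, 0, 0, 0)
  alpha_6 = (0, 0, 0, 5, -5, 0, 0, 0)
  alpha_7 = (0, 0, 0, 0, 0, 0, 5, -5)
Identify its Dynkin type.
Compute the Cartan integers a_ij = 2(alpha_i, alpha_j)/(alpha_j, alpha_j); the resulting 7x7 Cartan matrix is
[[2, 0, 0, 0, -1, 0, -1], [0, 2, -1, 0, -1, 0, 0], [0, -1, 2, -1, 0, 0, 0], [0, 0, -1, 2, 0, -1, 0], [-1, -1, 0, 0, 2, 0, 0], [0, 0, 0, -1, 0, 2, 0], [-1, 0, 0, 0, 0, 0, 2]].
All simple roots have the same length, so the diagram is simply laced. The associated Dynkin diagram is a chain of 7 nodes with single edges (A_7), so the type is A_7 (the algebra sl(8)).

type A_7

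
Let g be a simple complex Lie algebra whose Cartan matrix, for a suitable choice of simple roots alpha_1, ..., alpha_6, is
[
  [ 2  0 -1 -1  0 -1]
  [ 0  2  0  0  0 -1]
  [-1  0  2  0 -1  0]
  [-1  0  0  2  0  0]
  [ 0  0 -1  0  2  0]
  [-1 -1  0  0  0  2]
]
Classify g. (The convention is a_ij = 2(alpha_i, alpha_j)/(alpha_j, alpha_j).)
E_6

The matrix has rank 6 with 2's on the diagonal. Reading the off-diagonal entries as Dynkin edges (a single edge where a_ij = a_ji = -1; a double or triple edge where a_ij * a_ji = 2 or 3), the diagram is a chain of 5 nodes with one extra node attached to the third node from one end (E_6). One simple-root ordering that puts it in standard form is (alpha_2, alpha_4, alpha_6, alpha_1, alpha_3, alpha_5). So the algebra is type E_6.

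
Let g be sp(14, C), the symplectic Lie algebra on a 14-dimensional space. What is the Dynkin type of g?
This is sp(14), which has dimension 14(14+1)/2 = 105 and rank 14/2 = 7. In the classification of classical Lie algebras, the symplectic algebra sp(2n) has type C_n; here n = 7, so the Dynkin diagram is a chain of 7 nodes with a double edge at one end; the terminal node there is the unique long simple root (C_7). Hence the type is C_7.

C_7 (sp(14))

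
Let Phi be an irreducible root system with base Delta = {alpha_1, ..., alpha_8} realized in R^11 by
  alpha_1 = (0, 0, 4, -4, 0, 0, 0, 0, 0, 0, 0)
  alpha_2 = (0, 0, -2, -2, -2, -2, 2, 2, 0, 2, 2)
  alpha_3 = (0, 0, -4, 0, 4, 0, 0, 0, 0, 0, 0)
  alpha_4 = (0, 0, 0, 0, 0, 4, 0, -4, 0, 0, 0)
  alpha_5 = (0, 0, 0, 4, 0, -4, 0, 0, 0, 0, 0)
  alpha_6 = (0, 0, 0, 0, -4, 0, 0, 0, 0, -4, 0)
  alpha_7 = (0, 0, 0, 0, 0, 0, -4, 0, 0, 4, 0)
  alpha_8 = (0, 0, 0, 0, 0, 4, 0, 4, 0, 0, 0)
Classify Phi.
E_8

Compute the Cartan integers a_ij = 2(alpha_i, alpha_j)/(alpha_j, alpha_j); the resulting 8x8 Cartan matrix is
[[2, 0, -1, 0, -1, 0, 0, 0], [0, 2, 0, -1, 0, 0, 0, 0], [-1, 0, 2, 0, 0, -1, 0, 0], [0, -1, 0, 2, -1, 0, 0, 0], [-1, 0, 0, -1, 2, 0, 0, -1], [0, 0, -1, 0, 0, 2, -1, 0], [0, 0, 0, 0, 0, -1, 2, 0], [0, 0, 0, 0, -1, 0, 0, 2]].
All simple roots have the same length, so the diagram is simply laced. The associated Dynkin diagram is a chain of 7 nodes with one extra node attached to the third node from one end (E_8), so the type is E_8.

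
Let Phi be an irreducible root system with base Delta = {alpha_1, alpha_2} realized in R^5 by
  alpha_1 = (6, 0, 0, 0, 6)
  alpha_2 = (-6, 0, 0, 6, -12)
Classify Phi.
Compute the Cartan integers a_ij = 2(alpha_i, alpha_j)/(alpha_j, alpha_j); the resulting 2x2 Cartan matrix is
[[2, -1], [-3, 2]].
The roots have two lengths (squared-length ratio 3:1); the short ones are alpha_{1}. The associated Dynkin diagram is two nodes joined by a triple edge (G_2), so the type is G_2.

G_2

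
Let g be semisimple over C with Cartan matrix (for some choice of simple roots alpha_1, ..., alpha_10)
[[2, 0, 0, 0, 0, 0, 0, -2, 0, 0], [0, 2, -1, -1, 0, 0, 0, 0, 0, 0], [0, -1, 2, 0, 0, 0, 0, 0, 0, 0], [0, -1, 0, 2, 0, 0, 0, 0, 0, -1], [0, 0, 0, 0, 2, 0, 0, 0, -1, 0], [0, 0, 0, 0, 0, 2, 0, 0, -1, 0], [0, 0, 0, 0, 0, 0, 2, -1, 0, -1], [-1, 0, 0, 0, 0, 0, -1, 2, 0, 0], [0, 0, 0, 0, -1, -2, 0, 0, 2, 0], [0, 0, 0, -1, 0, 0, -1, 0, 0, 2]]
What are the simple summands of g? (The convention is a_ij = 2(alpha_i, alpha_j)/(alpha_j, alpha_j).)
The diagram associated to this matrix has two connected components: the simple roots {alpha_5, alpha_6, alpha_9} form a chain of 3 nodes with a double edge at one end; the terminal node there is the unique short simple root (B_3), and {alpha_1, alpha_2, alpha_3, alpha_4, alpha_7, alpha_8, alpha_10} form a chain of 7 nodes with a double edge at one end; the terminal node there is the unique long simple root (C_7). A semisimple Lie algebra decomposes uniquely as the direct sum of simple ideals, one per connected component of its Dynkin diagram, so g ≅ B_3 ⊕ C_7 (dimension 21 + 105 = 126).

B_3 (so(7)) + C_7 (sp(14))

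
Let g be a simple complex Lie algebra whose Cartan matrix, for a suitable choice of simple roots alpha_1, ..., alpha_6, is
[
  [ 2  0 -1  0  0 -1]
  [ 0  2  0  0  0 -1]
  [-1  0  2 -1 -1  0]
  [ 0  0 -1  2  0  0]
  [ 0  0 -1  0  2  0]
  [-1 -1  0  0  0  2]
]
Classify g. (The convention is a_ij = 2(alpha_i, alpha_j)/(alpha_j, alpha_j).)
The matrix has rank 6 with 2's on the diagonal. Reading the off-diagonal entries as Dynkin edges (a single edge where a_ij = a_ji = -1; a double or triple edge where a_ij * a_ji = 2 or 3), the diagram is a chain of 4 nodes with a fork of two nodes at one end (D_6). One simple-root ordering that puts it in standard form is (alpha_2, alpha_6, alpha_1, alpha_3, alpha_5, alpha_4). So the algebra is type D_6, i.e. so(12).

D_6 (so(12))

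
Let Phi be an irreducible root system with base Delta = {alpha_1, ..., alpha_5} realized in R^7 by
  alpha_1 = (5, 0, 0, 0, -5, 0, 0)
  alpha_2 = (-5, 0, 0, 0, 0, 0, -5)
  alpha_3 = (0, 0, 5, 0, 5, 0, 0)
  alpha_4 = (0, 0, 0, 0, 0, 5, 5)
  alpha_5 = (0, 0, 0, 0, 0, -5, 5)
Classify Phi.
type D_5

Compute the Cartan integers a_ij = 2(alpha_i, alpha_j)/(alpha_j, alpha_j); the resulting 5x5 Cartan matrix is
[[2, -1, -1, 0, 0], [-1, 2, 0, -1, -1], [-1, 0, 2, 0, 0], [0, -1, 0, 2, 0], [0, -1, 0, 0, 2]].
All simple roots have the same length, so the diagram is simply laced. The associated Dynkin diagram is a chain of 3 nodes with a fork of two nodes at one end (D_5), so the type is D_5 (the algebra so(10)).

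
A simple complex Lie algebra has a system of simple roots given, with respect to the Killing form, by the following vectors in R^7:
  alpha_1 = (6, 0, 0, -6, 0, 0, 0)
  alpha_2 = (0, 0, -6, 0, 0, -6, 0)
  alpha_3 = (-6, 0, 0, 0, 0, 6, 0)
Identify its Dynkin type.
type A_3

Compute the Cartan integers a_ij = 2(alpha_i, alpha_j)/(alpha_j, alpha_j); the resulting 3x3 Cartan matrix is
[[2, 0, -1], [0, 2, -1], [-1, -1, 2]].
All simple roots have the same length, so the diagram is simply laced. The associated Dynkin diagram is a chain of 3 nodes with single edges (A_3), so the type is A_3 (the algebra sl(4)).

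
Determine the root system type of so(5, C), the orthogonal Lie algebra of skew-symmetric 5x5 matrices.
This is so(5) with 5 odd, which has dimension 5(5-1)/2 = 10 and rank (5-1)/2 = 2. In the classification of classical Lie algebras, the orthogonal algebra so(2n+1) in an odd number of variables has type B_n; here n = 2, so the Dynkin diagram is a chain of 2 nodes with a double edge at one end; the terminal node there is the unique short simple root (B_2). Hence the type is B_2.

B2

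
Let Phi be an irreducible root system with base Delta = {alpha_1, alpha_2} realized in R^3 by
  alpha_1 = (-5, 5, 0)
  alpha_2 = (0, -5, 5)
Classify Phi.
Compute the Cartan integers a_ij = 2(alpha_i, alpha_j)/(alpha_j, alpha_j); the resulting 2x2 Cartan matrix is
[[2, -1], [-1, 2]].
All simple roots have the same length, so the diagram is simply laced. The associated Dynkin diagram is a chain of 2 nodes with single edges (A_2), so the type is A_2 (the algebra sl(3)).

A2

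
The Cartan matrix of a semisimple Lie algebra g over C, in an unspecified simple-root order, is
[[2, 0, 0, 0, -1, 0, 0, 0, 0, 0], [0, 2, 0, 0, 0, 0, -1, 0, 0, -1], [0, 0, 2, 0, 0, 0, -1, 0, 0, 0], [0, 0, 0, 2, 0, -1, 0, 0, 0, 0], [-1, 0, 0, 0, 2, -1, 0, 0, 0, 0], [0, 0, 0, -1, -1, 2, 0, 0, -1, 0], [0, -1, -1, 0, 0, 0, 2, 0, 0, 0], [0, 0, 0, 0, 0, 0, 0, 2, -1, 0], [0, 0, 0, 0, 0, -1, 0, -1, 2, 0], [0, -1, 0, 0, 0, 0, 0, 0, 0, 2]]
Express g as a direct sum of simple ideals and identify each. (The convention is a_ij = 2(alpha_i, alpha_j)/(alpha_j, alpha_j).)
The diagram associated to this matrix has two connected components: the simple roots {alpha_2, alpha_3, alpha_7, alpha_10} form a chain of 4 nodes with single edges (A_4), and {alpha_1, alpha_4, alpha_5, alpha_6, alpha_8, alpha_9} form a chain of 5 nodes with one extra node attached to the third node from one end (E_6). A semisimple Lie algebra decomposes uniquely as the direct sum of simple ideals, one per connected component of its Dynkin diagram, so g ≅ A_4 ⊕ E_6 (dimension 24 + 78 = 102).

A4 ⊕ E6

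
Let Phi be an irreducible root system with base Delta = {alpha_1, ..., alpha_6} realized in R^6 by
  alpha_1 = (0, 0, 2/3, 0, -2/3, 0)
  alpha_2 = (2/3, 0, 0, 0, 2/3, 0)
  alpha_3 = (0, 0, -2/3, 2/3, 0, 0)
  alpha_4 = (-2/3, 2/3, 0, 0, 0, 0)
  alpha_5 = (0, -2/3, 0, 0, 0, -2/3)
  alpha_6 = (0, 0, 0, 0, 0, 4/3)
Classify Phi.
Compute the Cartan integers a_ij = 2(alpha_i, alpha_j)/(alpha_j, alpha_j); the resulting 6x6 Cartan matrix is
[[2, -1, -1, 0, 0, 0], [-1, 2, 0, -1, 0, 0], [-1, 0, 2, 0, 0, 0], [0, -1, 0, 2, -1, 0], [0, 0, 0, -1, 2, -1], [0, 0, 0, 0, -2, 2]].
The roots have two lengths (squared-length ratio 2:1); the short ones are alpha_{1,2,3,4,5}. The associated Dynkin diagram is a chain of 6 nodes with a double edge at one end; the terminal node there is the unique long simple root (C_6), so the type is C_6 (the algebra sp(12)).

C_6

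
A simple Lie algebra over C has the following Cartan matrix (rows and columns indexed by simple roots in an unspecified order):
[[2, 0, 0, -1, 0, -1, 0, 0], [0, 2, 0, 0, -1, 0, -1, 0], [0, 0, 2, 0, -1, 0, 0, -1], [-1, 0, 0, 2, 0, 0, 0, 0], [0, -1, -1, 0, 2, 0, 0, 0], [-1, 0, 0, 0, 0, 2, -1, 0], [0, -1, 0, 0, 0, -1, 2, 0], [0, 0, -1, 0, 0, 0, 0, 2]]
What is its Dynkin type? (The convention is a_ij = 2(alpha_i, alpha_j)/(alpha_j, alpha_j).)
A8

The matrix has rank 8 with 2's on the diagonal. Reading the off-diagonal entries as Dynkin edges (a single edge where a_ij = a_ji = -1; a double or triple edge where a_ij * a_ji = 2 or 3), the diagram is a chain of 8 nodes with single edges (A_8). One simple-root ordering that puts it in standard form is (alpha_8, alpha_3, alpha_5, alpha_2, alpha_7, alpha_6, alpha_1, alpha_4). So the algebra is type A_8, i.e. sl(9).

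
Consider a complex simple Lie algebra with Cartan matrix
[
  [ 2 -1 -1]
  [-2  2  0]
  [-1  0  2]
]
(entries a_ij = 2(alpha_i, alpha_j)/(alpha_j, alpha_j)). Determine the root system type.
type C_3

The matrix has rank 3 with 2's on the diagonal. Reading the off-diagonal entries as Dynkin edges (a single edge where a_ij = a_ji = -1; a double or triple edge where a_ij * a_ji = 2 or 3), the diagram is a chain of 3 nodes with a double edge at one end; the terminal node there is the unique long simple root (C_3). One simple-root ordering that puts it in standard form is (alpha_3, alpha_1, alpha_2). So the algebra is type C_3, i.e. sp(6).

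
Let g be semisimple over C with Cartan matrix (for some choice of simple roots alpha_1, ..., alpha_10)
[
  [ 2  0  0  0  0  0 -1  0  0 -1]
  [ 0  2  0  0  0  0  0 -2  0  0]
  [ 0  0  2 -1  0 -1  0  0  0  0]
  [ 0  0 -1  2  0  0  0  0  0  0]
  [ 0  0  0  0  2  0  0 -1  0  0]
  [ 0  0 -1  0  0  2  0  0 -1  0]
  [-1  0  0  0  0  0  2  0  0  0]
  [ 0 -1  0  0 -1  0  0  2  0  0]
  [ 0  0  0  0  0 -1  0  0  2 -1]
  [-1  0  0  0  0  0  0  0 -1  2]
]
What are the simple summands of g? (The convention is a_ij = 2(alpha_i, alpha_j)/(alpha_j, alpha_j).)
A_7 (sl(8)) + C_3 (sp(6))

The diagram associated to this matrix has two connected components: the simple roots {alpha_1, alpha_3, alpha_4, alpha_6, alpha_7, alpha_9, alpha_10} form a chain of 7 nodes with single edges (A_7), and {alpha_2, alpha_5, alpha_8} form a chain of 3 nodes with a double edge at one end; the terminal node there is the unique long simple root (C_3). A semisimple Lie algebra decomposes uniquely as the direct sum of simple ideals, one per connected component of its Dynkin diagram, so g ≅ A_7 ⊕ C_3 (dimension 63 + 21 = 84).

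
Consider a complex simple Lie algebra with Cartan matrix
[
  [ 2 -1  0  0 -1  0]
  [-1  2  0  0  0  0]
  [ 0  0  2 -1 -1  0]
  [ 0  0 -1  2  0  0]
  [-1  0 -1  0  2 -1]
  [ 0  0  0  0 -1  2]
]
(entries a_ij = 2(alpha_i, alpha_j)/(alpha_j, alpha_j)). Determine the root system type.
E_6

The matrix has rank 6 with 2's on the diagonal. Reading the off-diagonal entries as Dynkin edges (a single edge where a_ij = a_ji = -1; a double or triple edge where a_ij * a_ji = 2 or 3), the diagram is a chain of 5 nodes with one extra node attached to the third node from one end (E_6). One simple-root ordering that puts it in standard form is (alpha_2, alpha_6, alpha_1, alpha_5, alpha_3, alpha_4). So the algebra is type E_6.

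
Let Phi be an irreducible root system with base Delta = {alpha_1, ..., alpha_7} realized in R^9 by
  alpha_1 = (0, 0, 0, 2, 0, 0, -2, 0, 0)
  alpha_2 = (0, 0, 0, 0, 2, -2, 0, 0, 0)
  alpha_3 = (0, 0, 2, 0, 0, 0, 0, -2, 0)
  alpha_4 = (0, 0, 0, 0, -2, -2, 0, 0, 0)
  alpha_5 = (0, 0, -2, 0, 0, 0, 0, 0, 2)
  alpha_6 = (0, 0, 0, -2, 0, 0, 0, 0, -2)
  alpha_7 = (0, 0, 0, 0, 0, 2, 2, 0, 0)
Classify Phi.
type D_7

Compute the Cartan integers a_ij = 2(alpha_i, alpha_j)/(alpha_j, alpha_j); the resulting 7x7 Cartan matrix is
[[2, 0, 0, 0, 0, -1, -1], [0, 2, 0, 0, 0, 0, -1], [0, 0, 2, 0, -1, 0, 0], [0, 0, 0, 2, 0, 0, -1], [0, 0, -1, 0, 2, -1, 0], [-1, 0, 0, 0, -1, 2, 0], [-1, -1, 0, -1, 0, 0, 2]].
All simple roots have the same length, so the diagram is simply laced. The associated Dynkin diagram is a chain of 5 nodes with a fork of two nodes at one end (D_7), so the type is D_7 (the algebra so(14)).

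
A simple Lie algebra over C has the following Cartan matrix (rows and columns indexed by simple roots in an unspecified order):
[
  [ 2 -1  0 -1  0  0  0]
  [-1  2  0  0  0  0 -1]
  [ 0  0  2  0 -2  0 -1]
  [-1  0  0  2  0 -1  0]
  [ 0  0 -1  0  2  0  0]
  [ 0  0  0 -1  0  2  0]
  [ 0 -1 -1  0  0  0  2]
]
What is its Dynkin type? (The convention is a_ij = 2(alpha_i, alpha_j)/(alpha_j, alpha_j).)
B_7 (so(15))

The matrix has rank 7 with 2's on the diagonal. Reading the off-diagonal entries as Dynkin edges (a single edge where a_ij = a_ji = -1; a double or triple edge where a_ij * a_ji = 2 or 3), the diagram is a chain of 7 nodes with a double edge at one end; the terminal node there is the unique short simple root (B_7). One simple-root ordering that puts it in standard form is (alpha_6, alpha_4, alpha_1, alpha_2, alpha_7, alpha_3, alpha_5). So the algebra is type B_7, i.e. so(15).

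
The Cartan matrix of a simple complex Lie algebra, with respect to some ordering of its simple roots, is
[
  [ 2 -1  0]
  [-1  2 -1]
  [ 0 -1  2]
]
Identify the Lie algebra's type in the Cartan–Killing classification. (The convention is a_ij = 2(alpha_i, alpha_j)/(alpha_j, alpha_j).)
A3

The matrix has rank 3 with 2's on the diagonal. Reading the off-diagonal entries as Dynkin edges (a single edge where a_ij = a_ji = -1; a double or triple edge where a_ij * a_ji = 2 or 3), the diagram is a chain of 3 nodes with single edges (A_3). One simple-root ordering that puts it in standard form is (alpha_1, alpha_2, alpha_3). So the algebra is type A_3, i.e. sl(4).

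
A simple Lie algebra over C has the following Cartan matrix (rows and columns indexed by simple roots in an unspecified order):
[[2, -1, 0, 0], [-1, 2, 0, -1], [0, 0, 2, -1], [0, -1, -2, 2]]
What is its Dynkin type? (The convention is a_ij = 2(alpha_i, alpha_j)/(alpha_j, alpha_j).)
The matrix has rank 4 with 2's on the diagonal. Reading the off-diagonal entries as Dynkin edges (a single edge where a_ij = a_ji = -1; a double or triple edge where a_ij * a_ji = 2 or 3), the diagram is a chain of 4 nodes with a double edge at one end; the terminal node there is the unique short simple root (B_4). One simple-root ordering that puts it in standard form is (alpha_1, alpha_2, alpha_4, alpha_3). So the algebra is type B_4, i.e. so(9).

B4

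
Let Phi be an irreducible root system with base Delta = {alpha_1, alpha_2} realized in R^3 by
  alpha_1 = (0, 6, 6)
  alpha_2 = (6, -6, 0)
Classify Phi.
Compute the Cartan integers a_ij = 2(alpha_i, alpha_j)/(alpha_j, alpha_j); the resulting 2x2 Cartan matrix is
[[2, -1], [-1, 2]].
All simple roots have the same length, so the diagram is simply laced. The associated Dynkin diagram is a chain of 2 nodes with single edges (A_2), so the type is A_2 (the algebra sl(3)).

type A_2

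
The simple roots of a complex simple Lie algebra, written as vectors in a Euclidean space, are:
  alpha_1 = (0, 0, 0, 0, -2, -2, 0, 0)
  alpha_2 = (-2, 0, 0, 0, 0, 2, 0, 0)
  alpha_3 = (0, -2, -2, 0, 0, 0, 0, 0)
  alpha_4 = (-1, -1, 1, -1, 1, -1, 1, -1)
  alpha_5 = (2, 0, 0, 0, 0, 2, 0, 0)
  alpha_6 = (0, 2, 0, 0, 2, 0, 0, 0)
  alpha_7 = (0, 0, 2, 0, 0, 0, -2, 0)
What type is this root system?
E_7

Compute the Cartan integers a_ij = 2(alpha_i, alpha_j)/(alpha_j, alpha_j); the resulting 7x7 Cartan matrix is
[[2, -1, 0, 0, -1, -1, 0], [-1, 2, 0, 0, 0, 0, 0], [0, 0, 2, 0, 0, -1, -1], [0, 0, 0, 2, -1, 0, 0], [-1, 0, 0, -1, 2, 0, 0], [-1, 0, -1, 0, 0, 2, 0], [0, 0, -1, 0, 0, 0, 2]].
All simple roots have the same length, so the diagram is simply laced. The associated Dynkin diagram is a chain of 6 nodes with one extra node attached to the third node from one end (E_7), so the type is E_7.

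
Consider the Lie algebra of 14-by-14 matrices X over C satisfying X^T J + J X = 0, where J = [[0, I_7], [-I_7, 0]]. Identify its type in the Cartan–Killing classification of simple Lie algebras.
C_7 (sp(14))

This is sp(14), which has dimension 14(14+1)/2 = 105 and rank 14/2 = 7. In the classification of classical Lie algebras, the symplectic algebra sp(2n) has type C_n; here n = 7, so the Dynkin diagram is a chain of 7 nodes with a double edge at one end; the terminal node there is the unique long simple root (C_7). Hence the type is C_7.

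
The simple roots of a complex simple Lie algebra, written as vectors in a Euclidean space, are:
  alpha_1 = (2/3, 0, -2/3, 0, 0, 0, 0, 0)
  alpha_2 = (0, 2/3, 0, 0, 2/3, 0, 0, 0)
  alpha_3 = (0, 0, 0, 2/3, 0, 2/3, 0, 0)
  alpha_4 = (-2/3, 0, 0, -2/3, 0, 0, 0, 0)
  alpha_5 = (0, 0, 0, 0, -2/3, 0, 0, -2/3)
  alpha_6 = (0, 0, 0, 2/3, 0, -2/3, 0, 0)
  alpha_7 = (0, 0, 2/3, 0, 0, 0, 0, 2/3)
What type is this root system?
Compute the Cartan integers a_ij = 2(alpha_i, alpha_j)/(alpha_j, alpha_j); the resulting 7x7 Cartan matrix is
[[2, 0, 0, -1, 0, 0, -1], [0, 2, 0, 0, -1, 0, 0], [0, 0, 2, -1, 0, 0, 0], [-1, 0, -1, 2, 0, -1, 0], [0, -1, 0, 0, 2, 0, -1], [0, 0, 0, -1, 0, 2, 0], [-1, 0, 0, 0, -1, 0, 2]].
All simple roots have the same length, so the diagram is simply laced. The associated Dynkin diagram is a chain of 5 nodes with a fork of two nodes at one end (D_7), so the type is D_7 (the algebra so(14)).

D_7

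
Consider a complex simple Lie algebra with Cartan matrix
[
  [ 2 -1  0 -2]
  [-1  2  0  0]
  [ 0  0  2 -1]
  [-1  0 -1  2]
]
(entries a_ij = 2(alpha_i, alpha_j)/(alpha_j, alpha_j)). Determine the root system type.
F_4

The matrix has rank 4 with 2's on the diagonal. Reading the off-diagonal entries as Dynkin edges (a single edge where a_ij = a_ji = -1; a double or triple edge where a_ij * a_ji = 2 or 3), the diagram is a chain of 4 nodes with a double edge between the middle two (F_4). One simple-root ordering that puts it in standard form is (alpha_2, alpha_1, alpha_4, alpha_3). So the algebra is type F_4.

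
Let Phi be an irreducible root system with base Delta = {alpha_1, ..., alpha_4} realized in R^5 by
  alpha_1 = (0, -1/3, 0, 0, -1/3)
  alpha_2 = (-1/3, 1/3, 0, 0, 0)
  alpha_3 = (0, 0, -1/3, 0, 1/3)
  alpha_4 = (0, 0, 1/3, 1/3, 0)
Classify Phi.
A_4 (sl(5))

Compute the Cartan integers a_ij = 2(alpha_i, alpha_j)/(alpha_j, alpha_j); the resulting 4x4 Cartan matrix is
[[2, -1, -1, 0], [-1, 2, 0, 0], [-1, 0, 2, -1], [0, 0, -1, 2]].
All simple roots have the same length, so the diagram is simply laced. The associated Dynkin diagram is a chain of 4 nodes with single edges (A_4), so the type is A_4 (the algebra sl(5)).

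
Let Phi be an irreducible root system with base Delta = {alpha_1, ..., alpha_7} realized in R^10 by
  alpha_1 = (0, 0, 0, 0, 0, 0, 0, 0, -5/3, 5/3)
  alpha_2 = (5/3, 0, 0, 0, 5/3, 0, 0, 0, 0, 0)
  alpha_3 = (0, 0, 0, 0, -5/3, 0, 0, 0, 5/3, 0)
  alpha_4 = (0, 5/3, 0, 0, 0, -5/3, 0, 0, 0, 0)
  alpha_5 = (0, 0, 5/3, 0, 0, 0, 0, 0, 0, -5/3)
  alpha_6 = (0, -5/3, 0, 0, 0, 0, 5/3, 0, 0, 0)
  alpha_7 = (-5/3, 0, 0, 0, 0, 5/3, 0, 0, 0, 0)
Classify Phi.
Compute the Cartan integers a_ij = 2(alpha_i, alpha_j)/(alpha_j, alpha_j); the resulting 7x7 Cartan matrix is
[[2, 0, -1, 0, -1, 0, 0], [0, 2, -1, 0, 0, 0, -1], [-1, -1, 2, 0, 0, 0, 0], [0, 0, 0, 2, 0, -1, -1], [-1, 0, 0, 0, 2, 0, 0], [0, 0, 0, -1, 0, 2, 0], [0, -1, 0, -1, 0, 0, 2]].
All simple roots have the same length, so the diagram is simply laced. The associated Dynkin diagram is a chain of 7 nodes with single edges (A_7), so the type is A_7 (the algebra sl(8)).

A7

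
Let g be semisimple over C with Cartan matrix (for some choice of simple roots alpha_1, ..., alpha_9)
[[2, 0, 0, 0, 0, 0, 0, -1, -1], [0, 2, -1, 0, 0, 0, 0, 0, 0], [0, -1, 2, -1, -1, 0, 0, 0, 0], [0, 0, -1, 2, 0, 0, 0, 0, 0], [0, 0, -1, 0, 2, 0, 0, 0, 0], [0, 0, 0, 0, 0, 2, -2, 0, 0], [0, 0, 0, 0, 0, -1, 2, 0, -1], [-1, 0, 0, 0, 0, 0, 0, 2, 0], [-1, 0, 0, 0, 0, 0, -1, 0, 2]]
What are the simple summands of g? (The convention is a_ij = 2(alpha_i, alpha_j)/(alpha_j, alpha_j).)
The diagram associated to this matrix has two connected components: the simple roots {alpha_1, alpha_6, alpha_7, alpha_8, alpha_9} form a chain of 5 nodes with a double edge at one end; the terminal node there is the unique long simple root (C_5), and {alpha_2, alpha_3, alpha_4, alpha_5} form a chain of 2 nodes with a fork of two nodes at one end (D_4). A semisimple Lie algebra decomposes uniquely as the direct sum of simple ideals, one per connected component of its Dynkin diagram, so g ≅ C_5 ⊕ D_4 (dimension 55 + 28 = 83).

C5 + D4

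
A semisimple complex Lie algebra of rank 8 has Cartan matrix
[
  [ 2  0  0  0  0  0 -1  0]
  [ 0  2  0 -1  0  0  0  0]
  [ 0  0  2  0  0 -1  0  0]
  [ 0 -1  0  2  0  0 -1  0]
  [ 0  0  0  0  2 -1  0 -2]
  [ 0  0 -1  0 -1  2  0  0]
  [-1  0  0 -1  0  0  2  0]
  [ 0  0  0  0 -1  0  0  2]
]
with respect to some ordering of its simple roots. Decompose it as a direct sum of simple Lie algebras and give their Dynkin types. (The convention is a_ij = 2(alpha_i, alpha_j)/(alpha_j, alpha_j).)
A4 ⊕ B4

The diagram associated to this matrix has two connected components: the simple roots {alpha_1, alpha_2, alpha_4, alpha_7} form a chain of 4 nodes with single edges (A_4), and {alpha_3, alpha_5, alpha_6, alpha_8} form a chain of 4 nodes with a double edge at one end; the terminal node there is the unique short simple root (B_4). A semisimple Lie algebra decomposes uniquely as the direct sum of simple ideals, one per connected component of its Dynkin diagram, so g ≅ A_4 ⊕ B_4 (dimension 24 + 36 = 60).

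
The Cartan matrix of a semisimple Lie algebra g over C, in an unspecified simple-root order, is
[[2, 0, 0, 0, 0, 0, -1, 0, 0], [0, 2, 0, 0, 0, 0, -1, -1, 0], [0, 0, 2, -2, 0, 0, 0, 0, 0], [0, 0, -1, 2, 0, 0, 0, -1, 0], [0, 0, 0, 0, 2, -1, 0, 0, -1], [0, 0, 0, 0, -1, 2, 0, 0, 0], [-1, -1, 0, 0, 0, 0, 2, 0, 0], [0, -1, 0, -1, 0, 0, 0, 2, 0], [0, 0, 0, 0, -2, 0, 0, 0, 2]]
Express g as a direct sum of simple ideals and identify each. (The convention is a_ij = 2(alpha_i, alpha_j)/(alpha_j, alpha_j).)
type C_3 ⊕ type C_6

The diagram associated to this matrix has two connected components: the simple roots {alpha_5, alpha_6, alpha_9} form a chain of 3 nodes with a double edge at one end; the terminal node there is the unique long simple root (C_3), and {alpha_1, alpha_2, alpha_3, alpha_4, alpha_7, alpha_8} form a chain of 6 nodes with a double edge at one end; the terminal node there is the unique long simple root (C_6). A semisimple Lie algebra decomposes uniquely as the direct sum of simple ideals, one per connected component of its Dynkin diagram, so g ≅ C_3 ⊕ C_6 (dimension 21 + 78 = 99).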